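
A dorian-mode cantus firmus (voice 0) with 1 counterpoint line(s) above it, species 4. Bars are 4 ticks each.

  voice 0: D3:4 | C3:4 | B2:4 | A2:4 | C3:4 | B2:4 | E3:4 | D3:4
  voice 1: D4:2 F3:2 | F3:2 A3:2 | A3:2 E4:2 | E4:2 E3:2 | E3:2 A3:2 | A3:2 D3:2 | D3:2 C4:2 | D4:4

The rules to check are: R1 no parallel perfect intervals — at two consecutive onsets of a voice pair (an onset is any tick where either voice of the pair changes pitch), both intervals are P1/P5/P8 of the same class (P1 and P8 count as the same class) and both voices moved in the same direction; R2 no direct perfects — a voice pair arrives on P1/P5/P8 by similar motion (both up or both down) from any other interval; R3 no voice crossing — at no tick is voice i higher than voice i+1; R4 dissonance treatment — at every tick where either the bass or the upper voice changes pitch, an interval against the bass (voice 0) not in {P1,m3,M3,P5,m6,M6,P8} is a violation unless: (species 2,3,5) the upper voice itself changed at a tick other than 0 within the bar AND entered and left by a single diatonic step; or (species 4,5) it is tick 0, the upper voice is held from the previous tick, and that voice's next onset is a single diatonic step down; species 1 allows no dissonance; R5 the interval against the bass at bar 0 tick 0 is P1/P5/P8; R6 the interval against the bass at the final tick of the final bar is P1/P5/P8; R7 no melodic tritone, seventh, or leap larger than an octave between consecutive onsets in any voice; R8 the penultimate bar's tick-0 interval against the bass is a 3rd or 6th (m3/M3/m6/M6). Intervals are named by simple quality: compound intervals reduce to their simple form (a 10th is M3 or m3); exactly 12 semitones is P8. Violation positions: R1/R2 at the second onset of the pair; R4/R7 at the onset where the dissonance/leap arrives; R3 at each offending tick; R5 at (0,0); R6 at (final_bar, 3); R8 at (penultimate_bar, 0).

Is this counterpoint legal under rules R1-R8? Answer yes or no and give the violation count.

bar 0: v0=D3 v1=D4 (P8)
bar 1: v0=C3 v1=F3 (P4)
bar 2: v0=B2 v1=A3 (m7)
bar 3: v0=A2 v1=E4 (P5)
bar 4: v0=C3 v1=E3 (M3)
bar 5: v0=B2 v1=A3 (m7)
bar 6: v0=E3 v1=D3 (M2)
bar 7: v0=D3 v1=D4 (P8)
  R4 @ bar1.0: C3/F3 P4 untreated
  R4 @ bar2.0: B2/A3 m7 untreated
  R4 @ bar2.2: B2/E4 P4 untreated
  R4 @ bar5.0: B2/A3 m7 untreated
  R3 @ bar6.0: E3 above D3
  R4 @ bar6.0: E3/D3 M2 untreated
  R8 @ bar6.0: penult M2 not 3rd/6th
  R3 @ bar6.1: E3 above D3
  R7 @ bar6.2: D3->C4 leap 10st

No (9 violations)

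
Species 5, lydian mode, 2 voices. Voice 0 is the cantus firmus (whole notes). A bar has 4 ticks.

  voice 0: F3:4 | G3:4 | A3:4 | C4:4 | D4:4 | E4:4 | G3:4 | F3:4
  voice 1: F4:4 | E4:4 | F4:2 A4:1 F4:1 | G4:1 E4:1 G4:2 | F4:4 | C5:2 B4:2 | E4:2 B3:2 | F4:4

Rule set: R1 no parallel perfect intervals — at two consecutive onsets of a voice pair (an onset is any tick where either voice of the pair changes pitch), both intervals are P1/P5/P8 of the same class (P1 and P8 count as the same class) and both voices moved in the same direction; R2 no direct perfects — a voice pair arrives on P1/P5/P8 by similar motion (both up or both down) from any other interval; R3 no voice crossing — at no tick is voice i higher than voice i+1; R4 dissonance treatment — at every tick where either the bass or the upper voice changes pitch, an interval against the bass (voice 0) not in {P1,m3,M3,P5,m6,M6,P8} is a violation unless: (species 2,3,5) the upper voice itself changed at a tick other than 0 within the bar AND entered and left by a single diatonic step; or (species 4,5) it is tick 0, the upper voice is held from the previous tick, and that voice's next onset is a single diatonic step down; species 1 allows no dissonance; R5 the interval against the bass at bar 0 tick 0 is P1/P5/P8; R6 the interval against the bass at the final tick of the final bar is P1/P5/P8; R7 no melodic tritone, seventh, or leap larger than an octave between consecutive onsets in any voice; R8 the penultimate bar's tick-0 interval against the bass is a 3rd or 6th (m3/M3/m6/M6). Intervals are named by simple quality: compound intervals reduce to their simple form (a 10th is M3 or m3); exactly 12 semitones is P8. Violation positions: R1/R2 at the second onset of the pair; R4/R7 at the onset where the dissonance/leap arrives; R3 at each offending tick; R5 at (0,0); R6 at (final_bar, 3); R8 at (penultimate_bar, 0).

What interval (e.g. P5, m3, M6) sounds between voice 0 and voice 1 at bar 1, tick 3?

voice 0=G3 voice 1=E4 -> M6

M6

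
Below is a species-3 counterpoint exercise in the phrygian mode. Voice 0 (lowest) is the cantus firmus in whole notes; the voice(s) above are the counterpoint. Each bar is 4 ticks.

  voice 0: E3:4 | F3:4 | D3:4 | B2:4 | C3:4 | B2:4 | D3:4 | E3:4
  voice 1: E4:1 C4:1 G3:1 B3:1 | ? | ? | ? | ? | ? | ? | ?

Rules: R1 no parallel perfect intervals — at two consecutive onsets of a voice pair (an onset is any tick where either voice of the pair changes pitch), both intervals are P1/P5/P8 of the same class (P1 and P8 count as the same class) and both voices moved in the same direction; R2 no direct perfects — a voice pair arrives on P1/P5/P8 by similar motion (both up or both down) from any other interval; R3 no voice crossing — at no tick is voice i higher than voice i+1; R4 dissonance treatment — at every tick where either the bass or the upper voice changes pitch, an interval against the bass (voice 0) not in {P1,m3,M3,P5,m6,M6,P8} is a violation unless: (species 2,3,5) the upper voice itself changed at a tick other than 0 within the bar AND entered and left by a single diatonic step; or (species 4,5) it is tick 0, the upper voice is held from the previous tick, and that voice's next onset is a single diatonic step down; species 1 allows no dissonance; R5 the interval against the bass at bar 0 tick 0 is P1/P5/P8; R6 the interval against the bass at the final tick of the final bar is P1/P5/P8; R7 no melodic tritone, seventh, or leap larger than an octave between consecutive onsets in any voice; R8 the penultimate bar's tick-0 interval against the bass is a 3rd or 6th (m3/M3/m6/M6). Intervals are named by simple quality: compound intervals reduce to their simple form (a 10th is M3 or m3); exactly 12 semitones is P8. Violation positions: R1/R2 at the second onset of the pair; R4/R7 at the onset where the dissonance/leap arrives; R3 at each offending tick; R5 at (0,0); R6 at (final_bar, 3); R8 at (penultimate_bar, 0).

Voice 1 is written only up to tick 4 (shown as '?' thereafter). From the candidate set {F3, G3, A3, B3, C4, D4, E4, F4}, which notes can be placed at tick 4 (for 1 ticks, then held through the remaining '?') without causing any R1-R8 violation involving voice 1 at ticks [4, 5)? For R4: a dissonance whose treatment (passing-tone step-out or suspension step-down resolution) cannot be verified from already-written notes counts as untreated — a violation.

{A3, D4}

F3: violates R7
G3: violates R4
A3: legal
B3: violates R4
C4: violates R1
D4: legal
E4: violates R4
F4: violates R2,R7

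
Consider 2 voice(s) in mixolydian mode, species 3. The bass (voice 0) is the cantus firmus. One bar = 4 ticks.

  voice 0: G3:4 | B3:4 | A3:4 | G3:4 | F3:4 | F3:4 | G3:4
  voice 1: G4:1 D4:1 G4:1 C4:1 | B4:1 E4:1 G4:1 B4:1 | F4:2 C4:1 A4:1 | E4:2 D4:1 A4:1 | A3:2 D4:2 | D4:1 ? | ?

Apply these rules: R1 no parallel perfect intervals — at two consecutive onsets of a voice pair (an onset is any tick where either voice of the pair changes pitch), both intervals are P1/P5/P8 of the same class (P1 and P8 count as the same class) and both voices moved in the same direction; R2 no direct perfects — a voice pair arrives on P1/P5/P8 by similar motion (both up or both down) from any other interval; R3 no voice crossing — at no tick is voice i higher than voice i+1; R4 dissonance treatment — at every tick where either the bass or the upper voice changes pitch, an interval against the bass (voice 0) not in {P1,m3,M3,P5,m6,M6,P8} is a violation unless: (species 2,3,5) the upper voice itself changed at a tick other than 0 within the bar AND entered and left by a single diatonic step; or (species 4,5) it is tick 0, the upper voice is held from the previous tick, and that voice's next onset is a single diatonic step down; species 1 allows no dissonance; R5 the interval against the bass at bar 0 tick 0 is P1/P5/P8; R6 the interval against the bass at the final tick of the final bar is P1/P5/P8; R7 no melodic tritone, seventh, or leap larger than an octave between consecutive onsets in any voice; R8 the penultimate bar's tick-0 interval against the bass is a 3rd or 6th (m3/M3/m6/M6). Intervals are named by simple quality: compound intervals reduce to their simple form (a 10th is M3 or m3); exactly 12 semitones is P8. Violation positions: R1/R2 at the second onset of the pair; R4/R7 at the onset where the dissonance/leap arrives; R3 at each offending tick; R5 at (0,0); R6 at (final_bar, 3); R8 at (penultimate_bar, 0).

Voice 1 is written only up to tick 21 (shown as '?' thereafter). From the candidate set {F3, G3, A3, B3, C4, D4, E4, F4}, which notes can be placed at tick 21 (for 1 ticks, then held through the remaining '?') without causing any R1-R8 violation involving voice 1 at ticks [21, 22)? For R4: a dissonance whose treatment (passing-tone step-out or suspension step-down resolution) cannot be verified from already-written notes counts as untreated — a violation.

{A3, C4, D4, F3, F4}

F3: legal
G3: violates R4
A3: legal
B3: violates R4
C4: legal
D4: legal
E4: violates R4
F4: legal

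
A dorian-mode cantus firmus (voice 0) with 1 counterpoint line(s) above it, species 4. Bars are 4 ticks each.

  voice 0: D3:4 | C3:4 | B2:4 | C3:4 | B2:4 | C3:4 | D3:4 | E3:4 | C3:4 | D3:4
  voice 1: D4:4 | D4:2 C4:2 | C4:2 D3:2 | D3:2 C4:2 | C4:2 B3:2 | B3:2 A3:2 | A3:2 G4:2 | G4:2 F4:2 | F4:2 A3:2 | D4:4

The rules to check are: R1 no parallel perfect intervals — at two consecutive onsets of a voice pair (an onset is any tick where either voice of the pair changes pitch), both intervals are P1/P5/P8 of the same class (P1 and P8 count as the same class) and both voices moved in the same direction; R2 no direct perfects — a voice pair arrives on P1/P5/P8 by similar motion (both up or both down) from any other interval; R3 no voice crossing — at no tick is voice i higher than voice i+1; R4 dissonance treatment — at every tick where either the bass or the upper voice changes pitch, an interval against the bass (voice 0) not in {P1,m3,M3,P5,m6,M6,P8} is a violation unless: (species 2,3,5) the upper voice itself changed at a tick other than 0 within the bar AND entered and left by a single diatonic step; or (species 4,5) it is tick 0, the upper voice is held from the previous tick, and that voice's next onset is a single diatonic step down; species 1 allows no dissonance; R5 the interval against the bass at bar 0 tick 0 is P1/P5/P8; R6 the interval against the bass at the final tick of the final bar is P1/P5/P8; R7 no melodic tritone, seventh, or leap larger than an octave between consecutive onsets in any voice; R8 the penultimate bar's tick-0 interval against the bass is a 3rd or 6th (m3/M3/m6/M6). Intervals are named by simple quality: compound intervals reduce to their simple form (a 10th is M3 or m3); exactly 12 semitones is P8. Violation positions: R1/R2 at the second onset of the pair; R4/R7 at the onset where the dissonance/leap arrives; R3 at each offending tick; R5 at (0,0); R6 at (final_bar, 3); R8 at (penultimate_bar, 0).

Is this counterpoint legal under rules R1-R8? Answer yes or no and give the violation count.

bar 0: v0=D3 v1=D4 (P8)
bar 1: v0=C3 v1=D4 (M2)
bar 2: v0=B2 v1=C4 (m2)
bar 3: v0=C3 v1=D3 (M2)
bar 4: v0=B2 v1=C4 (m2)
bar 5: v0=C3 v1=B3 (M7)
bar 6: v0=D3 v1=A3 (P5)
bar 7: v0=E3 v1=G4 (m3)
bar 8: v0=C3 v1=F4 (P4)
bar 9: v0=D3 v1=D4 (P8)
  R4 @ bar2.0: B2/C4 m2 untreated
  R7 @ bar2.2: C4->D3 leap 10st
  R4 @ bar3.0: C3/D3 M2 untreated
  R7 @ bar3.2: D3->C4 leap 10st
  R4 @ bar6.2: D3/G4 P4 untreated
  R7 @ bar6.2: A3->G4 leap 10st
  R4 @ bar7.2: E3/F4 m2 untreated
  R4 @ bar8.0: C3/F4 P4 untreated
  R8 @ bar8.0: penult P4 not 3rd/6th
  R2 @ bar9.0: C3/A3 M6 -> D3/D4 P8 similar

No (10 violations)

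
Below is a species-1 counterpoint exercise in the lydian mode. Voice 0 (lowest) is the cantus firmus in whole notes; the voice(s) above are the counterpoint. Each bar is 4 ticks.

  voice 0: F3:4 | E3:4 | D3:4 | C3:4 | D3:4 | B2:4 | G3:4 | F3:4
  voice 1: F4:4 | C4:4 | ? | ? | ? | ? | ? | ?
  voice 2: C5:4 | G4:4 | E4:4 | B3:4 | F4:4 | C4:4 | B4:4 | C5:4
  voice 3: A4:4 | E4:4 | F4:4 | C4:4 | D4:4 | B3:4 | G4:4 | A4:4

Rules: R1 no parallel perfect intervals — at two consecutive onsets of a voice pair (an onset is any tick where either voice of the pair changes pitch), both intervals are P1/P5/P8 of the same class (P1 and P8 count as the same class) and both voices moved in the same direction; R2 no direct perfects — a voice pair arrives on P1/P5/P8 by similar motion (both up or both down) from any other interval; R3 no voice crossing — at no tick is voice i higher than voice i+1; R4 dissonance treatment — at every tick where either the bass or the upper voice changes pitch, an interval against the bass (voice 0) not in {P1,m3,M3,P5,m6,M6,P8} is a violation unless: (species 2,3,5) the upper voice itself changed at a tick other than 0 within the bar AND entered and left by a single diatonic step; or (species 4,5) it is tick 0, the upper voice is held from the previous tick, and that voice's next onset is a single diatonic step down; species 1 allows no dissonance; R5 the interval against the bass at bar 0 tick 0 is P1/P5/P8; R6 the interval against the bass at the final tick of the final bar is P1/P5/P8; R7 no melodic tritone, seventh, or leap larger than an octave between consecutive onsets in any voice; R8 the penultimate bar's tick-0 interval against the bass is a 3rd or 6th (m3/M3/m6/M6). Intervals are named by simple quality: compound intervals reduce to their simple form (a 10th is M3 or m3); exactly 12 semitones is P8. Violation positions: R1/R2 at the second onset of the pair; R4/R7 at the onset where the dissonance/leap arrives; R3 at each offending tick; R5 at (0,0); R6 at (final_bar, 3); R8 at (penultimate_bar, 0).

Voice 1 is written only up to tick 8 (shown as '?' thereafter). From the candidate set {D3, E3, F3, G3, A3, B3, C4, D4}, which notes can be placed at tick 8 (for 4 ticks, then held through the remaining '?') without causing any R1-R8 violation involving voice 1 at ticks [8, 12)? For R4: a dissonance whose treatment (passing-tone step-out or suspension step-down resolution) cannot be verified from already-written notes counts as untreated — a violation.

D3: violates R2,R7
E3: violates R2,R4
F3: legal
G3: violates R4
A3: violates R1,R2
B3: legal
C4: violates R4
D4: legal

{B3, D4, F3}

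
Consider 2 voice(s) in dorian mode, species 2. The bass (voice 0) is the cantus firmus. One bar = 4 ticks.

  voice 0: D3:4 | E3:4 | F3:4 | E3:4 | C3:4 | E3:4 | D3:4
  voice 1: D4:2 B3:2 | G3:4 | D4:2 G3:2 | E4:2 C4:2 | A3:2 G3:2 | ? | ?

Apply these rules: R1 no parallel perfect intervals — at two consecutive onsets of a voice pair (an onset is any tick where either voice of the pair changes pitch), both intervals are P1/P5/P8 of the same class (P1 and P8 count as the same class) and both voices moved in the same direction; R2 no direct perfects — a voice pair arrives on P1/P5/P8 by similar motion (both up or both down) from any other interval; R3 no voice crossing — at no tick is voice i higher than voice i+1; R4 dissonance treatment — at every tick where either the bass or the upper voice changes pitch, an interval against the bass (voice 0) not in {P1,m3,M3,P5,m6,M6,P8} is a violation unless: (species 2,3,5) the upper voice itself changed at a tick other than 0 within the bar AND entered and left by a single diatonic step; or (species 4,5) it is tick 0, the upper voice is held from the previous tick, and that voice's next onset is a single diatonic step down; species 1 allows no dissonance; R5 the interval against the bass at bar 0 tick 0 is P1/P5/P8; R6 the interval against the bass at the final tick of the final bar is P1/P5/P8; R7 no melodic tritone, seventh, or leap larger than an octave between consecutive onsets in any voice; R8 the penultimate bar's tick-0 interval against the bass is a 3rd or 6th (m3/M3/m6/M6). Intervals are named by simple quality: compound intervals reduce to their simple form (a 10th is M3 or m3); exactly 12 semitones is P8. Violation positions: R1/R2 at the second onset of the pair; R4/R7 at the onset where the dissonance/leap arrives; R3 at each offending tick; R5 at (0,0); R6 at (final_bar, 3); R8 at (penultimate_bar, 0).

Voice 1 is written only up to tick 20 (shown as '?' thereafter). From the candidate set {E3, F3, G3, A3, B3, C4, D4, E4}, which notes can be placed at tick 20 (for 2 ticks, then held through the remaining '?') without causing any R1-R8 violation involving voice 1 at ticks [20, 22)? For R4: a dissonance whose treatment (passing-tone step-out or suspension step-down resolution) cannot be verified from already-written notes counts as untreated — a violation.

{C4, G3}

E3: violates R8
F3: violates R4,R8
G3: legal
A3: violates R4,R8
B3: violates R1,R8
C4: legal
D4: violates R4,R8
E4: violates R2,R8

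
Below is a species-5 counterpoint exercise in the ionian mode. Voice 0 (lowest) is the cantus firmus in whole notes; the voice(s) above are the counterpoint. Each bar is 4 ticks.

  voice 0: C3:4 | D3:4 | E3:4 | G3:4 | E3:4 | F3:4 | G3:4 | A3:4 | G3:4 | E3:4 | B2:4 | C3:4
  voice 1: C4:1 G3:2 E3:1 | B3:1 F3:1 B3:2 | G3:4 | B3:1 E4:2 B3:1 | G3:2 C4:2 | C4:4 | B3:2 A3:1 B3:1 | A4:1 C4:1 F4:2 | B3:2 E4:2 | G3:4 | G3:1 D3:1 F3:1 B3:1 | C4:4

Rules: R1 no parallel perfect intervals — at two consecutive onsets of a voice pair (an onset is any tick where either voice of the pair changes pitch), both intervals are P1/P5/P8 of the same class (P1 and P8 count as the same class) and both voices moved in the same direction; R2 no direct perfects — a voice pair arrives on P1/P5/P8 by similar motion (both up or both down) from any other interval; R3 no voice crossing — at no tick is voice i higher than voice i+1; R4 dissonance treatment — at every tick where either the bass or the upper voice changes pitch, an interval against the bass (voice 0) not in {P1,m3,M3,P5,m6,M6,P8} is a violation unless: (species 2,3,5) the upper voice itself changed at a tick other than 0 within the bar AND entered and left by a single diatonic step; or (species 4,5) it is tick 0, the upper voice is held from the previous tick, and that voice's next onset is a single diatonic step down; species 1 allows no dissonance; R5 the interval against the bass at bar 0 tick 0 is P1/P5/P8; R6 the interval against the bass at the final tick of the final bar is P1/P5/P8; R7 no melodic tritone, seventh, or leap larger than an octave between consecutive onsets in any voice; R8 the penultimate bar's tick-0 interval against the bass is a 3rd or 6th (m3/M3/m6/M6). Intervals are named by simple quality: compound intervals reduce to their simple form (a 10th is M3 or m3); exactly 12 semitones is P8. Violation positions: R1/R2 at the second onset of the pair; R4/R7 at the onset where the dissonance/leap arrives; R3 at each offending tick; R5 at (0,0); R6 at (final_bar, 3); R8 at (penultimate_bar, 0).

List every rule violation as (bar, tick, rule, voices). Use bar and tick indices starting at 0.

bar 0: v0=C3 v1=C4 downbeat P8
bar 1: v0=D3 v1=B3 downbeat M6
bar 2: v0=E3 v1=G3 downbeat m3
bar 3: v0=G3 v1=B3 downbeat M3
bar 4: v0=E3 v1=G3 downbeat m3
bar 5: v0=F3 v1=C4 downbeat P5
bar 6: v0=G3 v1=B3 downbeat M3
bar 7: v0=A3 v1=A4 downbeat P8
bar 8: v0=G3 v1=B3 downbeat M3
bar 9: v0=E3 v1=G3 downbeat m3
bar 10: v0=B2 v1=G3 downbeat m6
bar 11: v0=C3 v1=C4 downbeat P8
  -> R7 @ bar 1 tick 1 v(1,): B3->F3 leap 6st
  -> R7 @ bar 1 tick 2 v(1,): F3->B3 leap 6st
  -> R2 @ bar 7 tick 0 v(0, 1): G3/B3 M3 -> A3/A4 P8 similar
  -> R7 @ bar 7 tick 0 v(1,): B3->A4 leap 10st
  -> R7 @ bar 8 tick 0 v(1,): F4->B3 leap 6st
  -> R4 @ bar 10 tick 2 v(0, 1): B2/F3 TT untreated
  -> R7 @ bar 10 tick 3 v(1,): F3->B3 leap 6st
  -> R1 @ bar 11 tick 0 v(0, 1): B2/B3 P8 -> C3/C4 P8 similar

(1, 1, R7, (1,))
(1, 2, R7, (1,))
(7, 0, R2, (0, 1))
(7, 0, R7, (1,))
(8, 0, R7, (1,))
(10, 2, R4, (0, 1))
(10, 3, R7, (1,))
(11, 0, R1, (0, 1))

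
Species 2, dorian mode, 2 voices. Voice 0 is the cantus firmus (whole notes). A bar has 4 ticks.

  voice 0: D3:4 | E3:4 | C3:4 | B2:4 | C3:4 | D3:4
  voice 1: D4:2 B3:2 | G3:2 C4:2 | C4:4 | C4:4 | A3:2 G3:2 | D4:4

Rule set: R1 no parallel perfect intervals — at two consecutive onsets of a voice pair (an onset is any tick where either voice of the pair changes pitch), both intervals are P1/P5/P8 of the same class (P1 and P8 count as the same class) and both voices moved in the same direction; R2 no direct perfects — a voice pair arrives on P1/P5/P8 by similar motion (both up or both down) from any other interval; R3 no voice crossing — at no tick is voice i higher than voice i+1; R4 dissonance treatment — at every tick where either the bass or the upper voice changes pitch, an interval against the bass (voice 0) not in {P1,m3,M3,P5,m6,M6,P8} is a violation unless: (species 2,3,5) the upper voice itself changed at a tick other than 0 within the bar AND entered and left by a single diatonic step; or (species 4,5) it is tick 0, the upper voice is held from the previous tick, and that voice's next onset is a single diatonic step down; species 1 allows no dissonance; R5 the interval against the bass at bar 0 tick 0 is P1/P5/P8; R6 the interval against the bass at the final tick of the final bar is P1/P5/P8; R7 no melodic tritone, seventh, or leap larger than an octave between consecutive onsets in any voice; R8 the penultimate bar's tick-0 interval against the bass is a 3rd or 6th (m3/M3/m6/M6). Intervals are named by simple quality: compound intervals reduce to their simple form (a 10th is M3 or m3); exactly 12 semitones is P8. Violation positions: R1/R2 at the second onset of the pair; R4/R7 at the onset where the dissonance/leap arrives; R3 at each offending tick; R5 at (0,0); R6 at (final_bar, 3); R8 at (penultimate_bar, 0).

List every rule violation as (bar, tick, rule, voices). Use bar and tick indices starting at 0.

bar 0: v0=D3 v1=D4 downbeat P8
bar 1: v0=E3 v1=G3 downbeat m3
bar 2: v0=C3 v1=C4 downbeat P8
bar 3: v0=B2 v1=C4 downbeat m2
bar 4: v0=C3 v1=A3 downbeat M6
bar 5: v0=D3 v1=D4 downbeat P8
  -> R4 @ bar 3 tick 0 v(0, 1): B2/C4 m2 untreated
  -> R2 @ bar 5 tick 0 v(0, 1): C3/G3 P5 -> D3/D4 P8 similar

(3, 0, R4, (0, 1))
(5, 0, R2, (0, 1))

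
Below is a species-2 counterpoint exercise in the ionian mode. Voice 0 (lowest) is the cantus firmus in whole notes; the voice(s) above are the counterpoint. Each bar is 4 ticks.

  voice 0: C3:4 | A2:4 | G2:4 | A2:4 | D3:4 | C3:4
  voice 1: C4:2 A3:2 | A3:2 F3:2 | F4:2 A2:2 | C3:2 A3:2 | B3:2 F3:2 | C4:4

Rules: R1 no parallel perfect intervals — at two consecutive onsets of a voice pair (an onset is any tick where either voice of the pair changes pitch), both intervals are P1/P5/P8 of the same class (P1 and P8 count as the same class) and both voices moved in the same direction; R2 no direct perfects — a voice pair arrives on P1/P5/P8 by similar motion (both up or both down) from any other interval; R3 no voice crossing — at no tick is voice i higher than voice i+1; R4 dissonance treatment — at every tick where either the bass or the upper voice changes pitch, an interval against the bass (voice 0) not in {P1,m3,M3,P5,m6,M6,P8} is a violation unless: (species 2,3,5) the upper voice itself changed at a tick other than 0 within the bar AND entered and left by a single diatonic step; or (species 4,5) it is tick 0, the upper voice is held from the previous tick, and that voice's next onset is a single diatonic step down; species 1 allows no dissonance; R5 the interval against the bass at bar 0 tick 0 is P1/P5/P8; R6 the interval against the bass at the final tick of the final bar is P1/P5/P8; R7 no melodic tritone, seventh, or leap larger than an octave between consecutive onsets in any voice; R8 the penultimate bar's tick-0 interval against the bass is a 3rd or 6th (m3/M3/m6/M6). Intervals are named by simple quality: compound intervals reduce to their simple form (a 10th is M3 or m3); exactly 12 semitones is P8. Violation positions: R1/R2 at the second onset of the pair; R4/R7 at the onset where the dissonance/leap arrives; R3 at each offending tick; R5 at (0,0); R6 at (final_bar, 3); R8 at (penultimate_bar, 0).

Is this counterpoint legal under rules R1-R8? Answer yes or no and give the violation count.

bar 0: v0=C3 v1=C4 (P8)
bar 1: v0=A2 v1=A3 (P8)
bar 2: v0=G2 v1=F4 (m7)
bar 3: v0=A2 v1=C3 (m3)
bar 4: v0=D3 v1=B3 (M6)
bar 5: v0=C3 v1=C4 (P8)
  R4 @ bar2.0: G2/F4 m7 untreated
  R4 @ bar2.2: G2/A2 M2 untreated
  R7 @ bar2.2: F4->A2 leap 20st
  R7 @ bar4.2: B3->F3 leap 6st

No (4 violations)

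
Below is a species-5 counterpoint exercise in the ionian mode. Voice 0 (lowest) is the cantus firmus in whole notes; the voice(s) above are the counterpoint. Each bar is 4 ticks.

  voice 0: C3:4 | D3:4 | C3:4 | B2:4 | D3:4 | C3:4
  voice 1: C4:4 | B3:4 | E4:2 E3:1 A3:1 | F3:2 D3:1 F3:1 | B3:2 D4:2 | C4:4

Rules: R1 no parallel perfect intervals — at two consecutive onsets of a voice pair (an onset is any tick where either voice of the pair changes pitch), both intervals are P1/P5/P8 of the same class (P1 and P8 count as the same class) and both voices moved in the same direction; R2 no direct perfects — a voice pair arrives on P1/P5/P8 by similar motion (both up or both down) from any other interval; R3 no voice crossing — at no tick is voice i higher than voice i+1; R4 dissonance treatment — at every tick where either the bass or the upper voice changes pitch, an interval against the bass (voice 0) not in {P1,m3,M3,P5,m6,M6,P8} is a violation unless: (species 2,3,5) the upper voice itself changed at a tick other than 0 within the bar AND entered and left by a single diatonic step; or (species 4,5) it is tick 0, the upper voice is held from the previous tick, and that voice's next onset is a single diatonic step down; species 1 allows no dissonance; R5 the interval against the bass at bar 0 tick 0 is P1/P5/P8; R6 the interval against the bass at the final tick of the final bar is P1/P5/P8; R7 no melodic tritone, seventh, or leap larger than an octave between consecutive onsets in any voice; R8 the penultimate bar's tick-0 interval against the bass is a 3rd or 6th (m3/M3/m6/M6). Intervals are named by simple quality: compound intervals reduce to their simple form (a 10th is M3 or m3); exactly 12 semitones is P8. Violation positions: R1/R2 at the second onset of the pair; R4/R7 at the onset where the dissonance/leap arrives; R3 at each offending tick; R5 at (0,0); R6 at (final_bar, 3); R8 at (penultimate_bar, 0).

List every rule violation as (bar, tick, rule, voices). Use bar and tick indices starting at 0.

(3, 0, R4, (0, 1))
(3, 3, R4, (0, 1))
(4, 0, R7, (1,))
(5, 0, R1, (0, 1))

bar 0: v0=C3 v1=C4 downbeat P8
bar 1: v0=D3 v1=B3 downbeat M6
bar 2: v0=C3 v1=E4 downbeat M3
bar 3: v0=B2 v1=F3 downbeat TT
bar 4: v0=D3 v1=B3 downbeat M6
bar 5: v0=C3 v1=C4 downbeat P8
  -> R4 @ bar 3 tick 0 v(0, 1): B2/F3 TT untreated
  -> R4 @ bar 3 tick 3 v(0, 1): B2/F3 TT untreated
  -> R7 @ bar 4 tick 0 v(1,): F3->B3 leap 6st
  -> R1 @ bar 5 tick 0 v(0, 1): D3/D4 P8 -> C3/C4 P8 similar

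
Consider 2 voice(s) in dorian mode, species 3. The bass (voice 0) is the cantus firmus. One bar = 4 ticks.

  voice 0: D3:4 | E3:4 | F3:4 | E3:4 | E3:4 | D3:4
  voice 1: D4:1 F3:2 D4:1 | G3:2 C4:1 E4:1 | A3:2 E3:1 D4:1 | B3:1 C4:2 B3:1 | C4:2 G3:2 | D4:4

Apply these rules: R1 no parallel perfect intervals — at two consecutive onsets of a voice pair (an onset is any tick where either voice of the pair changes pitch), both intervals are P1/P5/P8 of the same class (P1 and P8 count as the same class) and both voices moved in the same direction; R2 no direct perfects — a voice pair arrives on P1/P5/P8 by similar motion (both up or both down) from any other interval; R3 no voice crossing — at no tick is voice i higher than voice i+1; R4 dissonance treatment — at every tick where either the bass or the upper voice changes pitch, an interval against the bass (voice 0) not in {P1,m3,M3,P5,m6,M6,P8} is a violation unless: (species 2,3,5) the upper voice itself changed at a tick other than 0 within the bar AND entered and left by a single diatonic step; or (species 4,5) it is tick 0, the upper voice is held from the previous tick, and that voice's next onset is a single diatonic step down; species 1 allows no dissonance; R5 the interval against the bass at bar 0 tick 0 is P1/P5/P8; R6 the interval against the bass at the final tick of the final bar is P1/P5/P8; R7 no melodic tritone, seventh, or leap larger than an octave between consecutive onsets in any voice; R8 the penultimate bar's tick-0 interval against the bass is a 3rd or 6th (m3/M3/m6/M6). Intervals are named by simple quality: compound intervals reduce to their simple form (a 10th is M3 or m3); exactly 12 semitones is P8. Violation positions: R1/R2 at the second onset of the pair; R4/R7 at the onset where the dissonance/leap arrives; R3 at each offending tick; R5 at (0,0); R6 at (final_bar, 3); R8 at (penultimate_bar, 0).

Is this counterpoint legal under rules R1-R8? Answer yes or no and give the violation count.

bar 0: v0=D3 v1=D4 (P8)
bar 1: v0=E3 v1=G3 (m3)
bar 2: v0=F3 v1=A3 (M3)
bar 3: v0=E3 v1=B3 (P5)
bar 4: v0=E3 v1=C4 (m6)
bar 5: v0=D3 v1=D4 (P8)
  R3 @ bar2.2: F3 above E3
  R4 @ bar2.2: F3/E3 m2 untreated
  R7 @ bar2.3: E3->D4 leap 10st
  R2 @ bar3.0: F3/D4 M6 -> E3/B3 P5 similar

No (4 violations)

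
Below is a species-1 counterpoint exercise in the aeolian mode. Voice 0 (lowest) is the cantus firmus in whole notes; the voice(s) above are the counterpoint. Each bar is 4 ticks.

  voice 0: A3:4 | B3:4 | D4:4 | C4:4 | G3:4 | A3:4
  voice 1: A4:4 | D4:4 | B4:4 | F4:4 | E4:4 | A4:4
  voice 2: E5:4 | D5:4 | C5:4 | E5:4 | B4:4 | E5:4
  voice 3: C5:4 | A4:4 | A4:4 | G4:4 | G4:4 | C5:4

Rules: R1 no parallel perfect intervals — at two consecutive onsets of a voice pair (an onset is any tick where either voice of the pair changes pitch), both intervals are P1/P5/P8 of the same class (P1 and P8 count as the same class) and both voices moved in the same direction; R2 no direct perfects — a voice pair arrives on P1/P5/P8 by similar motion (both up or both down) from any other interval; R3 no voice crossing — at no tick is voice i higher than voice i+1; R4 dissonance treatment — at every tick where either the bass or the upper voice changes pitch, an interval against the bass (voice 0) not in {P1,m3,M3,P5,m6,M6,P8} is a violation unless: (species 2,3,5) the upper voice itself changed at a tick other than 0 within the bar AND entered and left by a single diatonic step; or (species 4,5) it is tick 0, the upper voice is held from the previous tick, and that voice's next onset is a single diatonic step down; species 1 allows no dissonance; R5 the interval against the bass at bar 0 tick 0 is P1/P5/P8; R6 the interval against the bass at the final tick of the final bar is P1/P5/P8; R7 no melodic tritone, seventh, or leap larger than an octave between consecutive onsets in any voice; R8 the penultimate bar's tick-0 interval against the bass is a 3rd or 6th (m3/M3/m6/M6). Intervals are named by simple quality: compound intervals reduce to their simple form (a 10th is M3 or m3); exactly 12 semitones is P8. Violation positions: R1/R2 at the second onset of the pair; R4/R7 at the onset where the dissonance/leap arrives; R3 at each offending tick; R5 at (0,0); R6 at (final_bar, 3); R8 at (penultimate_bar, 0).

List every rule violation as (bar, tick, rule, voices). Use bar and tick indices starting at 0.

bar 0: v0=A3 v1=A4 v2=E5 v3=C5 downbeat m3
bar 1: v0=B3 v1=D4 v2=D5 v3=A4 downbeat m7
bar 2: v0=D4 v1=B4 v2=C5 v3=A4 downbeat P5
bar 3: v0=C4 v1=F4 v2=E5 v3=G4 downbeat P5
bar 4: v0=G3 v1=E4 v2=B4 v3=G4 downbeat P8
bar 5: v0=A3 v1=A4 v2=E5 v3=C5 downbeat m3
  -> R3 @ bar 0 tick 0 v(2, 3): E5 above C5
  -> R5 @ bar 0 tick 0 v(0, 3): opens on m3
  -> R3 @ bar 0 tick 1 v(2, 3): E5 above C5
  -> R3 @ bar 0 tick 2 v(2, 3): E5 above C5
  -> R3 @ bar 0 tick 3 v(2, 3): E5 above C5
  -> R2 @ bar 1 tick 0 v(1, 2): A4/E5 P5 -> D4/D5 P8 similar
  -> R2 @ bar 1 tick 0 v(1, 3): A4/C5 m3 -> D4/A4 P5 similar
  -> R3 @ bar 1 tick 0 v(2, 3): D5 above A4
  -> R4 @ bar 1 tick 0 v(0, 3): B3/A4 m7 untreated
  -> R3 @ bar 1 tick 1 v(2, 3): D5 above A4
  -> R3 @ bar 1 tick 2 v(2, 3): D5 above A4
  -> R3 @ bar 1 tick 3 v(2, 3): D5 above A4
  -> R3 @ bar 2 tick 0 v(2, 3): C5 above A4
  -> R4 @ bar 2 tick 0 v(0, 2): D4/C5 m7 untreated
  -> R3 @ bar 2 tick 1 v(2, 3): C5 above A4
  -> R3 @ bar 2 tick 2 v(2, 3): C5 above A4
  -> R3 @ bar 2 tick 3 v(2, 3): C5 above A4
  -> R1 @ bar 3 tick 0 v(0, 3): D4/A4 P5 -> C4/G4 P5 similar
  -> R3 @ bar 3 tick 0 v(2, 3): E5 above G4
  -> R4 @ bar 3 tick 0 v(0, 1): C4/F4 P4 untreated
  -> R7 @ bar 3 tick 0 v(1,): B4->F4 leap 6st
  -> R3 @ bar 3 tick 1 v(2, 3): E5 above G4
  -> R3 @ bar 3 tick 2 v(2, 3): E5 above G4
  -> R3 @ bar 3 tick 3 v(2, 3): E5 above G4
  -> R2 @ bar 4 tick 0 v(1, 2): F4/E5 M7 -> E4/B4 P5 similar
  -> R3 @ bar 4 tick 0 v(2, 3): B4 above G4
  -> R8 @ bar 4 tick 0 v(0, 3): penult P8 not 3rd/6th
  -> R3 @ bar 4 tick 1 v(2, 3): B4 above G4
  -> R3 @ bar 4 tick 2 v(2, 3): B4 above G4
  -> R3 @ bar 4 tick 3 v(2, 3): B4 above G4
  -> R1 @ bar 5 tick 0 v(1, 2): E4/B4 P5 -> A4/E5 P5 similar
  -> R2 @ bar 5 tick 0 v(0, 1): G3/E4 M6 -> A3/A4 P8 similar
  -> R2 @ bar 5 tick 0 v(0, 2): G3/B4 M3 -> A3/E5 P5 similar
  -> R3 @ bar 5 tick 0 v(2, 3): E5 above C5
  -> R3 @ bar 5 tick 1 v(2, 3): E5 above C5
  -> R3 @ bar 5 tick 2 v(2, 3): E5 above C5
  -> R3 @ bar 5 tick 3 v(2, 3): E5 above C5
  -> R6 @ bar 5 tick 3 v(0, 3): closes on m3

(0, 0, R3, (2, 3))
(0, 0, R5, (0, 3))
(0, 1, R3, (2, 3))
(0, 2, R3, (2, 3))
(0, 3, R3, (2, 3))
(1, 0, R2, (1, 2))
(1, 0, R2, (1, 3))
(1, 0, R3, (2, 3))
(1, 0, R4, (0, 3))
(1, 1, R3, (2, 3))
(1, 2, R3, (2, 3))
(1, 3, R3, (2, 3))
(2, 0, R3, (2, 3))
(2, 0, R4, (0, 2))
(2, 1, R3, (2, 3))
(2, 2, R3, (2, 3))
(2, 3, R3, (2, 3))
(3, 0, R1, (0, 3))
(3, 0, R3, (2, 3))
(3, 0, R4, (0, 1))
(3, 0, R7, (1,))
(3, 1, R3, (2, 3))
(3, 2, R3, (2, 3))
(3, 3, R3, (2, 3))
(4, 0, R2, (1, 2))
(4, 0, R3, (2, 3))
(4, 0, R8, (0, 3))
(4, 1, R3, (2, 3))
(4, 2, R3, (2, 3))
(4, 3, R3, (2, 3))
(5, 0, R1, (1, 2))
(5, 0, R2, (0, 1))
(5, 0, R2, (0, 2))
(5, 0, R3, (2, 3))
(5, 1, R3, (2, 3))
(5, 2, R3, (2, 3))
(5, 3, R3, (2, 3))
(5, 3, R6, (0, 3))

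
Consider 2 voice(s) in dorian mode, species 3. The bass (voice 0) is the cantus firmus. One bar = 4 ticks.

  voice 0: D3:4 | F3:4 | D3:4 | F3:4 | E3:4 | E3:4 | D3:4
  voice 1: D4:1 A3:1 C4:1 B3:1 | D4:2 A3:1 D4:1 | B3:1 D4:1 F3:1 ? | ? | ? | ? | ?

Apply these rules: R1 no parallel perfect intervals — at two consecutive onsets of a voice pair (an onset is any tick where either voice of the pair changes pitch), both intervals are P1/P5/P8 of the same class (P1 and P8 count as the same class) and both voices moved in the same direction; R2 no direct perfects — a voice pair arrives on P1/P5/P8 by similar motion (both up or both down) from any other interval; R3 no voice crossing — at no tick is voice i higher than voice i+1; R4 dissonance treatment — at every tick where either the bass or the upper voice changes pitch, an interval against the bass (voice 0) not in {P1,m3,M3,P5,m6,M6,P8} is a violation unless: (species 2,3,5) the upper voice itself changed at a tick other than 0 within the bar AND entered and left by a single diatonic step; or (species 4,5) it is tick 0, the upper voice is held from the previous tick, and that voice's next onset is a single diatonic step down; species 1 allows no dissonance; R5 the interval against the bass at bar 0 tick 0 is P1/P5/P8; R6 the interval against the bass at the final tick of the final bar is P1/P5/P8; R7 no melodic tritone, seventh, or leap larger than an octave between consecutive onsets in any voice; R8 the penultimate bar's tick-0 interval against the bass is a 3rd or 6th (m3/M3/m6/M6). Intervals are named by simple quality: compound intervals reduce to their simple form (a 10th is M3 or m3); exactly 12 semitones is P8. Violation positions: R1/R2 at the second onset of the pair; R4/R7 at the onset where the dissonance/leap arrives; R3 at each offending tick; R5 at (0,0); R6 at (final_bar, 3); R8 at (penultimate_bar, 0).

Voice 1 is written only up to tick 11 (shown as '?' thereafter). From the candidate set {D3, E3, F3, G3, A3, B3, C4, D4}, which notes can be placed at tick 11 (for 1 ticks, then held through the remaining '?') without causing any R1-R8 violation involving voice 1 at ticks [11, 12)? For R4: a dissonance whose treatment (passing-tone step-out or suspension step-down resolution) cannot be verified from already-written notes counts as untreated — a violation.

{A3, D3, D4, F3}

D3: legal
E3: violates R4
F3: legal
G3: violates R4
A3: legal
B3: violates R7
C4: violates R4
D4: legal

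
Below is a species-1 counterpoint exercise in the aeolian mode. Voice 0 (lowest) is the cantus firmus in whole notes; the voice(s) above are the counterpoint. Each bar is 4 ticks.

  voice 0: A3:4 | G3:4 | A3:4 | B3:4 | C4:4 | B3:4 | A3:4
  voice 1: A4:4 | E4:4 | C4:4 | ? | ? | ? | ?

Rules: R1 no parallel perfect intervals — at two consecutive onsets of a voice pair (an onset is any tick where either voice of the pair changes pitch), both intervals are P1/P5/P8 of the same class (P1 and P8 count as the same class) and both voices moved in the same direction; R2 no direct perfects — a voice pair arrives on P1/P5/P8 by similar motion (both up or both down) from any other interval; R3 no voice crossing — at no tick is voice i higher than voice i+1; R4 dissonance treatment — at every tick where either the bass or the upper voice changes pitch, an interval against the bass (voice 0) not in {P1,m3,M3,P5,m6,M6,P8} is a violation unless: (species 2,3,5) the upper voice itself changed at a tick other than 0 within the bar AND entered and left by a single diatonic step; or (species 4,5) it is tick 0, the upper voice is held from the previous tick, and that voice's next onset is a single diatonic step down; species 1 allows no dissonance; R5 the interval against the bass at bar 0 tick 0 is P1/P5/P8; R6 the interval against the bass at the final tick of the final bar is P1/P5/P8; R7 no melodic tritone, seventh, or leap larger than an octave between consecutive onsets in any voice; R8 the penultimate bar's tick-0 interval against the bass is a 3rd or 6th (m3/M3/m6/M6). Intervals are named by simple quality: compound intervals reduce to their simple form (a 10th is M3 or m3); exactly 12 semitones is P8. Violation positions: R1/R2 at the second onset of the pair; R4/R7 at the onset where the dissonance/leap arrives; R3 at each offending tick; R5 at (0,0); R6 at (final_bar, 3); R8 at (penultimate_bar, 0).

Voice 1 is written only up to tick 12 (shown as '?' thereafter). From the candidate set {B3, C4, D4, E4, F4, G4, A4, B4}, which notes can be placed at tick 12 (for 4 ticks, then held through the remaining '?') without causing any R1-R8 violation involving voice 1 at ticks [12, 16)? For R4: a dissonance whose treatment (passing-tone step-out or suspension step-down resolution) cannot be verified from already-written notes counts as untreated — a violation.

{B3, D4, G4}

B3: legal
C4: violates R4
D4: legal
E4: violates R4
F4: violates R4
G4: legal
A4: violates R4
B4: violates R2,R7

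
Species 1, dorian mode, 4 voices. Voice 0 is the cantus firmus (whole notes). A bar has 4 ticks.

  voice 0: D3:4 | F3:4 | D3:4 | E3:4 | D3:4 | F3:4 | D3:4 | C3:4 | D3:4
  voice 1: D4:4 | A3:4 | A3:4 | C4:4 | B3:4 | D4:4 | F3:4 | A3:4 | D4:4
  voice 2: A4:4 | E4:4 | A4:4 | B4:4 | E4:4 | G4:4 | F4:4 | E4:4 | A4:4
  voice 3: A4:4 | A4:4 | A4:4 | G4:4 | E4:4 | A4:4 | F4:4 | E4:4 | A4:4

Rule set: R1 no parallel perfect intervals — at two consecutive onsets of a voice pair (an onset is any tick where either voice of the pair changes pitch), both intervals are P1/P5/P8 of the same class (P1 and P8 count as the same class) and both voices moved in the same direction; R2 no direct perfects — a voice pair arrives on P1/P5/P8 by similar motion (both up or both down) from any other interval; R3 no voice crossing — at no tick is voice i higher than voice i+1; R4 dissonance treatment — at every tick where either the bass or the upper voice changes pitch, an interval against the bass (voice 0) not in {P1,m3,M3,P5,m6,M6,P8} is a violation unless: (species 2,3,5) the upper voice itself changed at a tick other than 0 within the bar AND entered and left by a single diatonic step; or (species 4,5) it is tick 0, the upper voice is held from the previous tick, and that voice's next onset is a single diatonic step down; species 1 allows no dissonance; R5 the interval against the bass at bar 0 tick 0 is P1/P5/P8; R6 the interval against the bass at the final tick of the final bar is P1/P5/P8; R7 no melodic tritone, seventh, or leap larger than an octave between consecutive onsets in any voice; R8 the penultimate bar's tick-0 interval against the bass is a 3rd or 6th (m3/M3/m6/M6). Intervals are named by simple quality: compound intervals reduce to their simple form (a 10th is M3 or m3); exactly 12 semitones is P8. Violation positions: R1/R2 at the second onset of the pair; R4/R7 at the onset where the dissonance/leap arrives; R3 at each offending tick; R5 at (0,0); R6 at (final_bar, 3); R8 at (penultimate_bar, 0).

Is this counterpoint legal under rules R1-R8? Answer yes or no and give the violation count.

bar 0: v0=D3 v1=D4 v2=A4 v3=A4 (P5)
bar 1: v0=F3 v1=A3 v2=E4 v3=A4 (M3)
bar 2: v0=D3 v1=A3 v2=A4 v3=A4 (P5)
bar 3: v0=E3 v1=C4 v2=B4 v3=G4 (m3)
bar 4: v0=D3 v1=B3 v2=E4 v3=E4 (M2)
bar 5: v0=F3 v1=D4 v2=G4 v3=A4 (M3)
bar 6: v0=D3 v1=F3 v2=F4 v3=F4 (m3)
bar 7: v0=C3 v1=A3 v2=E4 v3=E4 (M3)
bar 8: v0=D3 v1=D4 v2=A4 v3=A4 (P5)
  R1 @ bar1.0: D4/A4 P5 -> A3/E4 P5 similar
  R4 @ bar1.0: F3/E4 M7 untreated
  R1 @ bar3.0: D3/A4 P5 -> E3/B4 P5 similar
  R3 @ bar3.0: B4 above G4
  R3 @ bar3.1: B4 above G4
  R3 @ bar3.2: B4 above G4
  R3 @ bar3.3: B4 above G4
  R2 @ bar4.0: B4/G4 M3 -> E4/E4 P1 similar
  R4 @ bar4.0: D3/E4 M2 untreated
  R4 @ bar4.0: D3/E4 M2 untreated
  R2 @ bar5.0: B3/E4 P4 -> D4/A4 P5 similar
  R4 @ bar5.0: F3/G4 M2 untreated
  R2 @ bar6.0: D4/G4 P4 -> F3/F4 P8 similar
  R2 @ bar6.0: D4/A4 P5 -> F3/F4 P8 similar
  R2 @ bar6.0: G4/A4 M2 -> F4/F4 P1 similar
  R1 @ bar7.0: F4/F4 P1 -> E4/E4 P1 similar
  R1 @ bar8.0: A3/E4 P5 -> D4/A4 P5 similar
  R1 @ bar8.0: A3/E4 P5 -> D4/A4 P5 similar
  R1 @ bar8.0: E4/E4 P1 -> A4/A4 P1 similar
  R2 @ bar8.0: C3/A3 M6 -> D3/D4 P8 similar
  R2 @ bar8.0: C3/E4 M3 -> D3/A4 P5 similar
  R2 @ bar8.0: C3/E4 M3 -> D3/A4 P5 similar

No (22 violations)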